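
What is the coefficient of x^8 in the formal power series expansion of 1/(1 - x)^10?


The negative binomial / multiset identity is
1/(1 - x)^r = sum_{k>=0} C(k + r - 1, r - 1) x^k.
Here r = 10 and k = 8, so the coefficient is
C(8 + 9, 9) = C(17, 9)
= 24310

24310


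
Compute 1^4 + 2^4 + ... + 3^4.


This power sum has a closed form given by Faulhaber's formula
sum_{k=1}^{m} k^p = (1 / (p + 1)) * sum_{j=0}^{p} C(p + 1, j) B_j m^(p + 1 - j),
but for small m direct computation is fastest:
1 + 16 + 81 = 98.

98


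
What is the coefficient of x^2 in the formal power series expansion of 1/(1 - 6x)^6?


The general identity 1/(1 - c x)^r = sum_{k>=0} c^k C(k + r - 1, r - 1) x^k follows by substituting y = c x into 1/(1 - y)^r = sum_{k>=0} C(k + r - 1, r - 1) y^k.
For c = 6, r = 6, k = 2:
6^2 * C(7, 5) = 36 * 21 = 756.

756


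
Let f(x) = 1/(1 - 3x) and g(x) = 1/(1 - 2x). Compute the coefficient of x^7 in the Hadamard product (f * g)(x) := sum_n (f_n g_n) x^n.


f has coefficients f_k = 3^k and g has coefficients g_k = 2^k, so the Hadamard product has coefficient (f*g)_k = 3^k * 2^k = 6^k.
For k = 7: 6^7 = 279936.

279936


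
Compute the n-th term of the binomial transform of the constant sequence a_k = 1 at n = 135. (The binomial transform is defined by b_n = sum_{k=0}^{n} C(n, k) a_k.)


With a_k = 1 for all k, b_n = sum_{k=0}^{n} C(n, k) = 2^n by the binomial theorem.
For n = 135: 2^135 = 43556142965880123323311949751266331066368.

43556142965880123323311949751266331066368


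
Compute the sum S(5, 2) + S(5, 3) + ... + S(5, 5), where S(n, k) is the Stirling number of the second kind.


By definition, S(n, k) counts partitions of an n-set into exactly k nonempty blocks.
Computing row n = 5 for k = 2..5:
S(5, k): 15, 25, 10, 1
Sum = 51.

51


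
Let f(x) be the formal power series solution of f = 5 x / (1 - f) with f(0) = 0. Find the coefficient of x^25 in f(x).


Apply Lagrange inversion: f = 5 x * phi(f) with phi(t) = 1/(1 - t), so
[x^n] f = 5^n * (1/n) [t^(n-1)] phi(t)^n = 5^n * (1/n) [t^(n-1)] (1 - t)^(-n) = 5^n * (1/n) C(2n - 2, n - 1) = 5^n * C_{n-1}.
For n = 25: C_24 = C(48, 24) / 25 = 32247603683100/25 = 1289904147324.
With the 5^25 = 298023223876953125 factor, the coefficient is 298023223876953125 * 1289904147324 = 384421392477750778198242187500.

384421392477750778198242187500


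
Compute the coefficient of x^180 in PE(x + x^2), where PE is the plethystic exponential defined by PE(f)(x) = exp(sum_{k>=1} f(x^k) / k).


With f(x) = x + x^2, the exponent is sum_{k>=1} (x^k + x^(2k)) / k = -ln(1 - x) - ln(1 - x^2). Exponentiating:
PE(x + x^2) = 1 / ((1 - x)(1 - x^2)).
This is the generating function for partitions of n into parts of size 1 or 2. The number of 2's can be any j in 0..90, and the rest are 1's, so
[x^180] = floor(180/2) + 1 = 91.

91


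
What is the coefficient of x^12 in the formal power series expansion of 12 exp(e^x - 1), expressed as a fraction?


exp(e^x - 1) is the exponential generating function for the Bell numbers Bell_k: exp(e^x - 1) = sum_{k>=0} Bell_k x^k / k!.
So the coefficient of x^12 in 12 exp(e^x - 1) is 12 Bell_12 / 12!.
Computing: Bell_12 = 4213597 and 12! = 479001600, giving
12 * 4213597/479001600 = 4213597/39916800.

4213597/39916800


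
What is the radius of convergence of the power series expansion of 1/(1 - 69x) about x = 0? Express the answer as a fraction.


Expanding 1/(1 - 69x) = sum_{k>=0} 69^k x^k, the series converges when |69x| < 1, i.e., |x| < 1/69.
So the radius of convergence is 1/69 = 1/69.

1/69


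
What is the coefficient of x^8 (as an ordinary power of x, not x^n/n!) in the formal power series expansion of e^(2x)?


The exponential series is e^y = sum_{k>=0} y^k / k!. Substituting y = 2x gives
e^(2x) = sum_{k>=0} 2^k x^k / k!.
So the coefficient of x^n is a^n/n! with a = 2, n = 8:
2^8 / 8! = 256/40320 = 2/315

2/315


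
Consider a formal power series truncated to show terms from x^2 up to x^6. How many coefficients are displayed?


From x^2 to x^6 inclusive, the count is 6 - 2 + 1 = 5.

5


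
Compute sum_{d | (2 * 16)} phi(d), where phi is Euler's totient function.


First, 2 * 16 = 32. One classical identity is sum_{d | n} phi(d) = n (each k in [1, n] has a unique gcd with n, and among the k's with gcd(k, n) = n/d there are phi(d) of them). So the sum equals 32. We also verify directly:
Divisors of 32: 1, 2, 4, 8, 16, 32.
phi values: 1, 1, 2, 4, 8, 16.
Sum = 32.

32


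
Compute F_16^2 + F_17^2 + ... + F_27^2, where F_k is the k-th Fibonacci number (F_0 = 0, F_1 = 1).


There is a standard identity sum_{k=0}^{N} F_k^2 = F_N * F_{N+1} (proved inductively from the telescoping relation F_k^2 = F_k F_{k+1} - F_{k-1} F_k). Then
sum_{k=16}^{27} F_k^2 = F_27 F_28 - F_15 F_16.
Computing: F_27 = 196418, F_28 = 317811, F_15 = 610, F_16 = 987.
Sum = 196418 * 317811 - 610 * 987 = 62423198928.

62423198928


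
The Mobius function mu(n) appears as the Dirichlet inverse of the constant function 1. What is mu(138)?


138 = 2 * 3 * 23 (all distinct primes).
mu(138) = (-1)^3 = -1

-1


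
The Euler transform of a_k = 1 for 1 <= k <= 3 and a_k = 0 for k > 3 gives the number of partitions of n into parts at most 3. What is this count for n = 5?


Partitions of 5 into parts at most 3:
Using generating function (1-x)^(-1)(1-x^2)^(-1)(1-x^3)^(-1),
the coefficient of x^5 = 5

5


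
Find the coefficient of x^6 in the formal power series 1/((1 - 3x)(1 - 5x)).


By partial fractions or Cauchy convolution:
The coefficient equals sum_{k=0}^{6} 3^k * 5^(6-k).
= 37969

37969


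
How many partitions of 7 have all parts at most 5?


Using the generating function (1-x)^(-1)(1-x^2)^(-1)...(1-x^5)^(-1),
the coefficient of x^7 counts these restricted partitions.
Result = 13

13


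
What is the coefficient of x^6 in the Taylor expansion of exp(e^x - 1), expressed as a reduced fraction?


exp(e^x - 1) = sum_{k>=0} Bell_k x^k / k!, where Bell_k is the k-th Bell number.
So the coefficient of x^6 is Bell_6 / 6!.
Computing: Bell_6 = 203 and 6! = 720, giving
203/720 = 203/720.

203/720


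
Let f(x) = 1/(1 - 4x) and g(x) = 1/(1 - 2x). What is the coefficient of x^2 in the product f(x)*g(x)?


The coefficient of x^n in f*g is the Cauchy product: sum_{k=0}^{n} a^k * b^(n-k).
With a=4, b=2, n=2:
sum_{k=0}^{2} 4^k * 2^(2-k)
= 28

28


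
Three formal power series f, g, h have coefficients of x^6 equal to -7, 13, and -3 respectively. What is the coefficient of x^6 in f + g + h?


Series addition is componentwise:
-7 + 13 + -3
= 3

3


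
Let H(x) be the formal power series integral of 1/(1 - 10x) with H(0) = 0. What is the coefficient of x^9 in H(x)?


1/(1 - 10x) = sum_{k>=0} 10^k x^k. Integrating termwise with H(0) = 0:
H(x) = sum_{k>=0} 10^k x^(k+1) / (k+1) = sum_{m>=1} 10^(m-1) x^m / m.
For m = 9: 10^8/9 = 100000000/9 = 100000000/9.

100000000/9


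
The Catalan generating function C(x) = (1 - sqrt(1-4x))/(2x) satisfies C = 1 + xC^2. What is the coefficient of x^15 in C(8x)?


Substituting x -> 8x scales the n-th coefficient by 8^n, so [x^15] C(8x) = 8^15 * C_15.
C_15 = C(2*15, 15)/(16) = 155117520/16 = 9694845.
So 8^15 * 9694845 = 35184372088832 * 9694845 = 341107033823552471040.

341107033823552471040


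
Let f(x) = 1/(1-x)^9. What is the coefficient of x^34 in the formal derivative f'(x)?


Differentiate: d/dx [ 1/(1-x)^r ] = r / (1-x)^(r+1).
Here r = 9, so f'(x) = 9 / (1-x)^10.
The expansion of 1/(1-x)^(r+1) has coefficient of x^n equal to C(n+r, r).
So the coefficient of x^34 in f'(x) is
9 * C(43, 9) = 9 * 563921995 = 5075297955

5075297955


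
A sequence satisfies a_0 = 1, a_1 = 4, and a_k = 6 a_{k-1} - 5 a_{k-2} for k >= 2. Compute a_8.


The characteristic equation is t^2 - 6 t + 5 = 0, with roots r_1 = 5 and r_2 = 1 (so c_1 = r_1 + r_2, c_2 = -r_1 r_2 as required).
One can use the closed form a_n = A r_1^n + B r_2^n, but direct iteration is more reliable:
a_0 = 1, a_1 = 4, a_2 = 19, a_3 = 94, a_4 = 469, a_5 = 2344, a_6 = 11719, a_7 = 58594, a_8 = 292969.
So a_8 = 292969.

292969


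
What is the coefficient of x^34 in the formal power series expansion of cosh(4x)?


The Maclaurin series is cosh(t) = sum_{m>=0} t^(2m) / (2m)!, so substituting t = 4x, only even powers of x are nonzero, with coefficient of x^(2m) equal to 4^(2m) / (2m)!.
For x^34 the coefficient is 4^34/34! = 295147905179352825856/295232799039604140847618609643520000000 = 68719476736/68739242628124575327993046875.

68719476736/68739242628124575327993046875


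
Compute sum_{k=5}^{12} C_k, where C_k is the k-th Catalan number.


C_5 through C_12: 42, 132, 429, 1430, 4862, 16796, 58786, 208012
Sum = 42 + 132 + 429 + 1430 + 4862 + 16796 + 58786 + 208012
= 290489

290489


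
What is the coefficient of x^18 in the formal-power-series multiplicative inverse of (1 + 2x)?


The inverse is 1/(1 + 2x). Apply the geometric identity 1/(1 - y) = sum_{k>=0} y^k with y = -2x:
1/(1 + 2x) = sum_{k>=0} (-2)^k x^k.
So the coefficient of x^18 is (-2)^18 = 262144.

262144


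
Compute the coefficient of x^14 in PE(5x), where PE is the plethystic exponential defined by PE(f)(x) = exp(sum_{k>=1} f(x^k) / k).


With f(x) = 5x, the exponent is sum_{k>=1} 5 x^k / k = 5 * (-ln(1 - x)). Exponentiating:
PE(5x) = exp(-5 ln(1 - x)) = 1/(1 - x)^5.
By the negative binomial expansion, [x^n] 1/(1 - x)^5 = C(n + 4, 4).
For n = 14: C(18, 4) = 3060.

3060


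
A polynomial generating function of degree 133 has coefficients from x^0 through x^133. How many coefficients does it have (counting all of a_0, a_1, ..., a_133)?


A polynomial of degree 133 takes the form a_0 + a_1 x + ... + a_133 x^133.
The number of coefficients is 133 + 1 = 134.

134


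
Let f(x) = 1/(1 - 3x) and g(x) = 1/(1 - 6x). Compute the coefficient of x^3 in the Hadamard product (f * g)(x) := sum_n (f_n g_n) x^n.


f has coefficients f_k = 3^k and g has coefficients g_k = 6^k, so the Hadamard product has coefficient (f*g)_k = 3^k * 6^k = 18^k.
For k = 3: 18^3 = 5832.

5832


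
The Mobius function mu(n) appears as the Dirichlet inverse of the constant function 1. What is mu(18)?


18 has a squared prime factor, so mu(18) = 0.
Factorization reveals a repeated prime.

0


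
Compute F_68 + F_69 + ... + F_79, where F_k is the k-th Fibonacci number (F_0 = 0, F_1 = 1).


Use the identity sum_{k=0}^{N} F_k = F_{N+2} - 1 (which follows from F_{k+2} - F_{k+1} = F_k). Then
sum_{k=68}^{79} F_k = (F_{81} - 1) - (F_{69} - 1) = F_{81} - F_{69}.
Computing: F_{81} = 37889062373143906, F_{69} = 117669030460994, so
Sum = 37889062373143906 - 117669030460994 = 37771393342682912.

37771393342682912


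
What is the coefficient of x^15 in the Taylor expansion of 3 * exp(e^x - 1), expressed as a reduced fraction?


exp(e^x - 1) = sum_{k>=0} Bell_k x^k / k!, where Bell_k is the k-th Bell number.
So the coefficient of x^15 is 3 * Bell_15 / 15!.
Computing: Bell_15 = 1382958545 and 15! = 1307674368000, giving
3 * 1382958545/1307674368000 = 276591709/87178291200.

276591709/87178291200


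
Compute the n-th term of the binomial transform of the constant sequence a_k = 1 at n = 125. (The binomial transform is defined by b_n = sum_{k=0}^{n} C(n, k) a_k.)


With a_k = 1 for all k, b_n = sum_{k=0}^{n} C(n, k) = 2^n by the binomial theorem.
For n = 125: 2^125 = 42535295865117307932921825928971026432.

42535295865117307932921825928971026432


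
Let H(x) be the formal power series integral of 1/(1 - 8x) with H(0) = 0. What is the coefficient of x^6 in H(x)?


1/(1 - 8x) = sum_{k>=0} 8^k x^k. Integrating termwise with H(0) = 0:
H(x) = sum_{k>=0} 8^k x^(k+1) / (k+1) = sum_{m>=1} 8^(m-1) x^m / m.
For m = 6: 8^5/6 = 32768/6 = 16384/3.

16384/3


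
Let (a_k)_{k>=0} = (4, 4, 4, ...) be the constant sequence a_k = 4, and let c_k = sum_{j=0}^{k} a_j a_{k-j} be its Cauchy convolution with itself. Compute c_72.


Since a_j = 4 for all j >= 0, the convolution sum becomes
c_k = sum_{j=0}^{k} 4 * 4 = 16 * (k + 1).
Equivalently, the generating function of (a_k) is 4/(1 - x) and its square is 16/(1 - x)^2 = sum_{k>=0} 16(k + 1) x^k.
For k = 72: 16 * 73 = 1168.

1168


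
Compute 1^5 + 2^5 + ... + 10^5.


This power sum has a closed form given by Faulhaber's formula
sum_{k=1}^{m} k^p = (1 / (p + 1)) * sum_{j=0}^{p} C(p + 1, j) B_j m^(p + 1 - j),
but for small m direct computation is fastest:
1 + 32 + 243 + 1024 + 3125 + 7776 + 16807 + 32768 + 59049 + 100000 = 220825.

220825


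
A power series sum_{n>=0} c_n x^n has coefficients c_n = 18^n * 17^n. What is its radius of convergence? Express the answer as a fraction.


By the root test (Cauchy-Hadamard), the radius is R = 1 / limsup_n |c_n|^(1/n).
Here |c_n|^(1/n) = (18^n * 17^n)^(1/n) = 18 * 17 = 306 for all n.
So R = 1/306 = 1/306.

1/306


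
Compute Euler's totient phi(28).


phi(n) counts integers in [1, n] coprime to n. Using the multiplicative formula phi(n) = n * prod_{p | n} (1 - 1/p):
28 = 2^2 * 7, so
phi(28) = 28 * (1 - 1/2) * (1 - 1/7) = 12.

12


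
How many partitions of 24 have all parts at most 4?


Using the generating function (1-x)^(-1)(1-x^2)^(-1)...(1-x^4)^(-1),
the coefficient of x^24 counts these restricted partitions.
Result = 169

169


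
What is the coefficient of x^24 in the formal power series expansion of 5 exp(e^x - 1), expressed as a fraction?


exp(e^x - 1) is the exponential generating function for the Bell numbers Bell_k: exp(e^x - 1) = sum_{k>=0} Bell_k x^k / k!.
So the coefficient of x^24 in 5 exp(e^x - 1) is 5 Bell_24 / 24!.
Computing: Bell_24 = 445958869294805289 and 24! = 620448401733239439360000, giving
5 * 445958869294805289/620448401733239439360000 = 148652956431601763/41363226782215962624000.

148652956431601763/41363226782215962624000


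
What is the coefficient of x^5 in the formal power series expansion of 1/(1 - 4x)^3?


The general identity 1/(1 - c x)^r = sum_{k>=0} c^k C(k + r - 1, r - 1) x^k follows by substituting y = c x into 1/(1 - y)^r = sum_{k>=0} C(k + r - 1, r - 1) y^k.
For c = 4, r = 3, k = 5:
4^5 * C(7, 2) = 1024 * 21 = 21504.

21504


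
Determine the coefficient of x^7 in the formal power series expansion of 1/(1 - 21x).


The geometric series identity gives 1/(1 - c x) = sum_{k>=0} c^k x^k, so the coefficient of x^k is c^k.
Here c = 21 and k = 7.
Computing: 21^7 = 1801088541

1801088541


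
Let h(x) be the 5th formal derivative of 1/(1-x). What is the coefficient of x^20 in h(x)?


Differentiating 5 times: d^5/dx^5 [1/(1-x)] = 5!/(1-x)^6.
The expansion 1/(1-x)^6 = sum_{k>=0} C(k+5, 5) x^k, so the coefficient of x^n in 5!/(1-x)^6 is 5! * C(n+5, 5).
For n = 20: 120 * C(25, 5) = 120 * 53130 = 6375600

6375600


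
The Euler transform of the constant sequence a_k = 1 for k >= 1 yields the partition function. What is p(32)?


The Euler transform converts the sequence a_k = 1 into the number of integer partitions.
Using the recurrence or dynamic programming:
p(32) = 8349

8349


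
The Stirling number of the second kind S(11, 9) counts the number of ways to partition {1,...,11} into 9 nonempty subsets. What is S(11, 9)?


Using the explicit formula S(n,k) = (1/k!) sum_{j=0}^{k} (-1)^(k-j) C(k,j) j^n:
S(11, 9) = 1155
Equivalently, S(n,k) is n! times the coefficient of x^n in the EGF (e^x - 1)^k / k!.

1155


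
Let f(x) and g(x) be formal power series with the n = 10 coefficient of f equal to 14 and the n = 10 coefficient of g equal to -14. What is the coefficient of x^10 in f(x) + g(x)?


Addition of formal power series is termwise.
The coefficient of x^10 in f + g = 14 + -14
= 0

0


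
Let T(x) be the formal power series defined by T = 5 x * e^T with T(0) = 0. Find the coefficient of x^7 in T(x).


Apply the Lagrange inversion formula: if T = 5 x * phi(T) with phi(t) = e^t, then
[x^n] T = 5^n * (1/n) [t^(n-1)] phi(t)^n = 5^n * (1/n) [t^(n-1)] e^(n t) = 5^n * (1/n) * n^(n-1) / (n-1)! = 5^n * n^(n-1) / n!.
When c = 1 this is the Cayley count of rooted labeled trees on n vertices, divided by n!.
For n = 7: 5^7 * 7^6 / 7! = 78125 * 117649/5040 = 262609375/144.

262609375/144


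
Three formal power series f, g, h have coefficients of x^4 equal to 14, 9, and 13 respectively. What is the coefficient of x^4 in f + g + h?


Series addition is componentwise:
14 + 9 + 13
= 36

36


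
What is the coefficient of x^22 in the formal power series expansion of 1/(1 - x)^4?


The negative binomial / multiset identity is
1/(1 - x)^r = sum_{k>=0} C(k + r - 1, r - 1) x^k.
Here r = 4 and k = 22, so the coefficient is
C(22 + 3, 3) = C(25, 3)
= 2300

2300


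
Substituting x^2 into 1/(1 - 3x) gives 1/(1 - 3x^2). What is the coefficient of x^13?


Since 1/(1 - 3x^2) only has even powers of x,
the coefficient of x^13 (odd) is 0.

0


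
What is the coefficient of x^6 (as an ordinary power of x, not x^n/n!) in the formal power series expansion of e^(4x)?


The exponential series is e^y = sum_{k>=0} y^k / k!. Substituting y = 4x gives
e^(4x) = sum_{k>=0} 4^k x^k / k!.
So the coefficient of x^n is a^n/n! with a = 4, n = 6:
4^6 / 6! = 4096/720 = 256/45

256/45


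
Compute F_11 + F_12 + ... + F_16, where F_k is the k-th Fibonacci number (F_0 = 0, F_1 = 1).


Use the identity sum_{k=0}^{N} F_k = F_{N+2} - 1 (which follows from F_{k+2} - F_{k+1} = F_k). Then
sum_{k=11}^{16} F_k = (F_{18} - 1) - (F_{12} - 1) = F_{18} - F_{12}.
Computing: F_{18} = 2584, F_{12} = 144, so
Sum = 2584 - 144 = 2440.

2440


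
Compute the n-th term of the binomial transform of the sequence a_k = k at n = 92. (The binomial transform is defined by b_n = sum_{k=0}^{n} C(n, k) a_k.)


With a_k = k, b_n = sum_{k=0}^{n} C(n, k) k. Using k * C(n, k) = n * C(n-1, k-1) gives b_n = n * sum_{k>=1} C(n-1, k-1) = n * 2^(n-1).
For n = 92: 92 * 2^91 = 92 * 2475880078570760549798248448 = 227780967228509970581438857216.

227780967228509970581438857216


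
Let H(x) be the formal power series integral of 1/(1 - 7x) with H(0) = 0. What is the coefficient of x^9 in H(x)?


1/(1 - 7x) = sum_{k>=0} 7^k x^k. Integrating termwise with H(0) = 0:
H(x) = sum_{k>=0} 7^k x^(k+1) / (k+1) = sum_{m>=1} 7^(m-1) x^m / m.
For m = 9: 7^8/9 = 5764801/9 = 5764801/9.

5764801/9


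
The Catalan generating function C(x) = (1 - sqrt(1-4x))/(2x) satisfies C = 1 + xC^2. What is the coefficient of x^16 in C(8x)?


Substituting x -> 8x scales the n-th coefficient by 8^n, so [x^16] C(8x) = 8^16 * C_16.
C_16 = C(2*16, 16)/(17) = 601080390/17 = 35357670.
So 8^16 * 35357670 = 281474976710656 * 35357670 = 9952299339793060331520.

9952299339793060331520


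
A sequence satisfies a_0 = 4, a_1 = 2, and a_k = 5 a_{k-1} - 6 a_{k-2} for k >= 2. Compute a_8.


The characteristic equation is t^2 - 5 t + 6 = 0, with roots r_1 = 2 and r_2 = 3 (so c_1 = r_1 + r_2, c_2 = -r_1 r_2 as required).
One can use the closed form a_n = A r_1^n + B r_2^n, but direct iteration is more reliable:
a_0 = 4, a_1 = 2, a_2 = -14, a_3 = -82, a_4 = -326, a_5 = -1138, a_6 = -3734, a_7 = -11842, a_8 = -36806.
So a_8 = -36806.

-36806


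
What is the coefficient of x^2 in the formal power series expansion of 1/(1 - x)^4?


The expansion 1/(1 - x)^r = sum_{k>=0} C(k + r - 1, r - 1) x^k follows from the multiset / negative-binomial theorem (or from repeated differentiation of the geometric series).
For r = 4 and k = 2:
C(5, 3) = 120 / (6 * 2) = 10.

10


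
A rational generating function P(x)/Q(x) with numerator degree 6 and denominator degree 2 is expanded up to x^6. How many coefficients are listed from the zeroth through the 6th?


Expanding up to x^6 gives the coefficients for x^0, x^1, ..., x^6.
That is 6 + 1 = 7 coefficients in total.

7


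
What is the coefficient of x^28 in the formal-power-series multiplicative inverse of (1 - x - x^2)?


Let the inverse be f(x) = sum_{k>=0} a_k x^k. From f(x) * (1 - x - x^2) = 1 and matching coefficients:
 x^0: a_0 = 1.
 x^1: a_1 - a_0 = 0, so a_1 = 1.
 x^k (k >= 2): a_k - a_{k-1} - a_{k-2} = 0, i.e. a_k = a_{k-1} + a_{k-2}.
This is the Fibonacci-type recurrence shifted so that a_0 = a_1 = 1.
Iterating: a_0=1, a_1=1, a_2=2, a_3=3, a_4=5, a_5=8, a_6=13, a_7=21, a_8=34, a_9=55, ...
a_28 = 514229.

514229


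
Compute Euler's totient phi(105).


phi(n) counts integers in [1, n] coprime to n. Using the multiplicative formula phi(n) = n * prod_{p | n} (1 - 1/p):
105 = 3 * 5 * 7, so
phi(105) = 105 * (1 - 1/3) * (1 - 1/5) * (1 - 1/7) = 48.

48


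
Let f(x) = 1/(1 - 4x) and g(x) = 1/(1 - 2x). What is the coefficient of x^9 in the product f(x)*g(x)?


The coefficient of x^n in f*g is the Cauchy product: sum_{k=0}^{n} a^k * b^(n-k).
With a=4, b=2, n=9:
sum_{k=0}^{9} 4^k * 2^(9-k)
= 523776

523776


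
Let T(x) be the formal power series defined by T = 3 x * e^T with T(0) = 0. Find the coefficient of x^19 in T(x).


Apply the Lagrange inversion formula: if T = 3 x * phi(T) with phi(t) = e^t, then
[x^n] T = 3^n * (1/n) [t^(n-1)] phi(t)^n = 3^n * (1/n) [t^(n-1)] e^(n t) = 3^n * (1/n) * n^(n-1) / (n-1)! = 3^n * n^(n-1) / n!.
When c = 1 this is the Cayley count of rooted labeled trees on n vertices, divided by n!.
For n = 19: 3^19 * 19^18 / 19! = 1162261467 * 104127350297911241532841/121645100408832000 = 970834090696004352832536033/975822848000.

970834090696004352832536033/975822848000


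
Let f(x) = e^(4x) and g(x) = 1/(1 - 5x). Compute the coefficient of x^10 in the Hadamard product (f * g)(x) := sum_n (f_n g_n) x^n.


Expanding: f_k = 4^k/k! (from e^(4x)) and g_k = 5^k (from 1/(1 - 5x)). So the Hadamard coefficient (f * g)_k = 4^k 5^k / k! = (20)^k / k!.
For k = 10: 20^10/10! = 10240000000000/3628800 = 1600000000/567.

1600000000/567


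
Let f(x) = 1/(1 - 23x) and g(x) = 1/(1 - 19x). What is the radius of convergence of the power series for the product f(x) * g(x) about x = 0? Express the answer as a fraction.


The radius of 1/(1 - 23x) is 1/23 (nearest singularity at x = 1/23), and the radius of 1/(1 - 19x) is 1/19.
The product f(x)*g(x) = 1/((1 - 23x)(1 - 19x)) has singularities at both 1/23 and 1/19, so its radius of convergence is the distance to the nearest one:
min(1/23, 1/19) = 1/23.

1/23


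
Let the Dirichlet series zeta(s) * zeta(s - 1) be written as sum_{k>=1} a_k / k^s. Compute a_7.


Convolution gives a_k = sum_{d | k} d * 1 = sum_{d | k} d = sigma(k), the sum of positive divisors of k.
For k = 7, the divisors are 1, 7, so
sigma(7) = 1 + 7 = 8.

8


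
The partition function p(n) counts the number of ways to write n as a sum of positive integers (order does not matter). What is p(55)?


Using the generating function prod_{k>=1} 1/(1-x^k), we compute p(55).
By dynamic programming over parts 1 through 55:
p(55) = 451276

451276


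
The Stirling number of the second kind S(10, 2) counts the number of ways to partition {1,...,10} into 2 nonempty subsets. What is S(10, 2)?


Using the explicit formula S(n,k) = (1/k!) sum_{j=0}^{k} (-1)^(k-j) C(k,j) j^n:
S(10, 2) = 511
Equivalently, S(n,k) is n! times the coefficient of x^n in the EGF (e^x - 1)^k / k!.

511


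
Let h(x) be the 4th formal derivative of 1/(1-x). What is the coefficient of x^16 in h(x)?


Differentiating 4 times: d^4/dx^4 [1/(1-x)] = 4!/(1-x)^5.
The expansion 1/(1-x)^5 = sum_{k>=0} C(k+4, 4) x^k, so the coefficient of x^n in 4!/(1-x)^5 is 4! * C(n+4, 4).
For n = 16: 24 * C(20, 4) = 24 * 4845 = 116280

116280


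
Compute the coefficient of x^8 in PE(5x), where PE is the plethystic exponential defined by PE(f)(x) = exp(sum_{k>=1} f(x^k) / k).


With f(x) = 5x, the exponent is sum_{k>=1} 5 x^k / k = 5 * (-ln(1 - x)). Exponentiating:
PE(5x) = exp(-5 ln(1 - x)) = 1/(1 - x)^5.
By the negative binomial expansion, [x^n] 1/(1 - x)^5 = C(n + 4, 4).
For n = 8: C(12, 4) = 495.

495


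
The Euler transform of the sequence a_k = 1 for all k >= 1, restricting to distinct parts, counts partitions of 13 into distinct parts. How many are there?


Partitions of 13 into distinct parts can be computed via generating function.
Product (1+x)(1+x^2)(1+x^3)...
The coefficient of x^13 = 18

18


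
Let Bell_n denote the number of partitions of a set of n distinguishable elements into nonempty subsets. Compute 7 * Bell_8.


Bell_8 can be computed from the Bell triangle or from Dobinski's identity Bell_n = (1/e) * sum_{k>=0} k^n / k!.
Computing Bell_8 = 4140.
Then 7 * 4140 = 28980.

28980


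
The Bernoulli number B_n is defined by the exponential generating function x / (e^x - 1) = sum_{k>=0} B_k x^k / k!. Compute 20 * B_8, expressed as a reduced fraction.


Bernoulli numbers can also be computed recursively via B_0 = 1 and sum_{j=0}^{m} C(m+1, j) B_j = 0 for m >= 1. Odd-index Bernoulli numbers vanish for k >= 3.
Computing B_8 = -1/30, so 20 * B_8 = 20 * -1/30 = -2/3.

-2/3


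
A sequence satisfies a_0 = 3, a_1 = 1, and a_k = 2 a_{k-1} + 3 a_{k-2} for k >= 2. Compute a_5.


The characteristic equation is t^2 - 2 t - 3 = 0, with roots r_1 = 3 and r_2 = -1 (so c_1 = r_1 + r_2, c_2 = -r_1 r_2 as required).
One can use the closed form a_n = A r_1^n + B r_2^n, but direct iteration is more reliable:
a_0 = 3, a_1 = 1, a_2 = 11, a_3 = 25, a_4 = 83, a_5 = 241.
So a_5 = 241.

241


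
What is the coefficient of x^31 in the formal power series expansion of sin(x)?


The Maclaurin series is sin(t) = sum_{k>=0} (-1)^k t^(2k+1) / (2k+1)!, so substituting t = x, only odd powers of x are nonzero, with coefficient of x^(2k+1) equal to (-1)^k / (2k+1)!.
Write 31 = 2*15 + 1, giving the coefficient (-1)^15 / 31! = -1/8222838654177922817725562880000000 = -1/8222838654177922817725562880000000.

-1/8222838654177922817725562880000000


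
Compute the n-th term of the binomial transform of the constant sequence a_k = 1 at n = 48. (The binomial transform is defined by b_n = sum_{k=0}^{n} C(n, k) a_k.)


With a_k = 1 for all k, b_n = sum_{k=0}^{n} C(n, k) = 2^n by the binomial theorem.
For n = 48: 2^48 = 281474976710656.

281474976710656


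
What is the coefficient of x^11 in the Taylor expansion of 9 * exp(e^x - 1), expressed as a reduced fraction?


exp(e^x - 1) = sum_{k>=0} Bell_k x^k / k!, where Bell_k is the k-th Bell number.
So the coefficient of x^11 is 9 * Bell_11 / 11!.
Computing: Bell_11 = 678570 and 11! = 39916800, giving
9 * 678570/39916800 = 22619/147840.

22619/147840


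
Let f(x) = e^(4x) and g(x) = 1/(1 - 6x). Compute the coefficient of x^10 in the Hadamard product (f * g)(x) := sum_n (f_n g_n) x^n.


Expanding: f_k = 4^k/k! (from e^(4x)) and g_k = 6^k (from 1/(1 - 6x)). So the Hadamard coefficient (f * g)_k = 4^k 6^k / k! = (24)^k / k!.
For k = 10: 24^10/10! = 63403380965376/3628800 = 3057647616/175.

3057647616/175


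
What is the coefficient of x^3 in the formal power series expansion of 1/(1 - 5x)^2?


The general identity 1/(1 - c x)^r = sum_{k>=0} c^k C(k + r - 1, r - 1) x^k follows by substituting y = c x into 1/(1 - y)^r = sum_{k>=0} C(k + r - 1, r - 1) y^k.
For c = 5, r = 2, k = 3:
5^3 * C(4, 1) = 125 * 4 = 500.

500


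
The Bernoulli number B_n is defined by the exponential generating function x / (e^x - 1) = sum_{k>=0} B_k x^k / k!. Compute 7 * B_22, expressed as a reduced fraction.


Bernoulli numbers can also be computed recursively via B_0 = 1 and sum_{j=0}^{m} C(m+1, j) B_j = 0 for m >= 1. Odd-index Bernoulli numbers vanish for k >= 3.
Computing B_22 = 854513/138, so 7 * B_22 = 7 * 854513/138 = 5981591/138.

5981591/138


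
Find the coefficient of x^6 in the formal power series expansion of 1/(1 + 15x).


Write 1/(1 + c x) = 1/(1 - (-c) x) and apply the geometric-series identity
1/(1 - y) = sum_{k>=0} y^k to get 1/(1 + c x) = sum_{k>=0} (-c)^k x^k.
So the coefficient of x^k is (-c)^k = (-1)^k * c^k.
Here c = 15 and k = 6:
(-15)^6 = 1 * 11390625 = 11390625

11390625


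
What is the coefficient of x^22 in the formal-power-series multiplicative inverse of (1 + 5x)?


The inverse is 1/(1 + 5x). Apply the geometric identity 1/(1 - y) = sum_{k>=0} y^k with y = -5x:
1/(1 + 5x) = sum_{k>=0} (-5)^k x^k.
So the coefficient of x^22 is (-5)^22 = 2384185791015625.

2384185791015625


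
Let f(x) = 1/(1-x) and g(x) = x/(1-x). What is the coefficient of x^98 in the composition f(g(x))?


First simplify the composition: f(g(x)) = 1/(1 - x/(1-x)) = (1-x)/((1-x) - x) = (1-x)/(1-2x).
Now extract the coefficient. Write (1-x)/(1-2x) = 1/(1-2x) - x/(1-2x).
The coefficient of x^n in 1/(1-2x) is 2^n, and in x/(1-2x) is 2^(n-1) (for n >= 1).
So the coefficient of x^98 is 2^98 - 2^97 = 316912650057057350374175801344 - 158456325028528675187087900672 = 158456325028528675187087900672.

158456325028528675187087900672


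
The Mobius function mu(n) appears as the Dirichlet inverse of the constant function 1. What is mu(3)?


3 = 3 (all distinct primes).
mu(3) = (-1)^1 = -1

-1


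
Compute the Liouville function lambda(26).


The Liouville function is lambda(k) = (-1)^Omega(k), where Omega(k) counts the prime factors of k with multiplicity.
Factoring: 26 = 2 * 13, so Omega(26) = 2.
lambda(26) = (-1)^2 = 1.

1


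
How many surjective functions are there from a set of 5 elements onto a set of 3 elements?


By inclusion-exclusion on which target elements are missed, the number of surjections from an n-set onto a k-set is
surj(n, k) = sum_{j=0}^{k} (-1)^j C(k, j) (k - j)^n.
Equivalently surj(n, k) = k! * S(n, k), where S(n, k) is the Stirling number of the second kind.
For n = 5, k = 3:
S(5, 3) = 25, so
surj = 3! * 25 = 6 * 25 = 150.

150


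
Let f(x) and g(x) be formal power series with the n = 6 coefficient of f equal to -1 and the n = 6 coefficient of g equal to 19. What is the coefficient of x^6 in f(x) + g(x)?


Addition of formal power series is termwise.
The coefficient of x^6 in f + g = -1 + 19
= 18

18


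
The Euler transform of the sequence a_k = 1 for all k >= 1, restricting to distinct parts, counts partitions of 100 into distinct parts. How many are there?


Partitions of 100 into distinct parts can be computed via generating function.
Product (1+x)(1+x^2)(1+x^3)...
The coefficient of x^100 = 444793

444793


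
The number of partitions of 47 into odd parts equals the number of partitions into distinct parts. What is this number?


Computing partitions of 47 into odd parts (1, 3, 5, ...):
Using the generating function prod_{k>=0} 1/(1-x^(2k+1)),
the count is 2590

2590


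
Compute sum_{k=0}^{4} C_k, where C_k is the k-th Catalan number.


C_0 through C_4: 1, 1, 2, 5, 14
Sum = 1 + 1 + 2 + 5 + 14
= 23

23


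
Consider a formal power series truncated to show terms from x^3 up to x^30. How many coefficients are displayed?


From x^3 to x^30 inclusive, the count is 30 - 3 + 1 = 28.

28


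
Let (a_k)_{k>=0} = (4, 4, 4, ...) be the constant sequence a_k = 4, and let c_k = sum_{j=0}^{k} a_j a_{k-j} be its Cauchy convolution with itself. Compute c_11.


Since a_j = 4 for all j >= 0, the convolution sum becomes
c_k = sum_{j=0}^{k} 4 * 4 = 16 * (k + 1).
Equivalently, the generating function of (a_k) is 4/(1 - x) and its square is 16/(1 - x)^2 = sum_{k>=0} 16(k + 1) x^k.
For k = 11: 16 * 12 = 192.

192


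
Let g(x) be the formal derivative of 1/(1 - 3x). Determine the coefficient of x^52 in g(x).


Differentiate termwise: d/dx sum_{k>=0} 3^k x^k = sum_{k>=1} k 3^k x^(k-1) = sum_{j>=0} (j+1) 3^(j+1) x^j.
Equivalently, d/dx [1/(1 - 3x)] = 3/(1 - 3x)^2.
For j = 52: 53 * 3^53 = 53 * 19383245667680019896796723 = 1027312020387041054530226319.

1027312020387041054530226319


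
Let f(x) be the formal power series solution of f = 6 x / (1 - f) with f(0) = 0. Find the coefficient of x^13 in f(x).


Apply Lagrange inversion: f = 6 x * phi(f) with phi(t) = 1/(1 - t), so
[x^n] f = 6^n * (1/n) [t^(n-1)] phi(t)^n = 6^n * (1/n) [t^(n-1)] (1 - t)^(-n) = 6^n * (1/n) C(2n - 2, n - 1) = 6^n * C_{n-1}.
For n = 13: C_12 = C(24, 12) / 13 = 2704156/13 = 208012.
With the 6^13 = 13060694016 factor, the coefficient is 13060694016 * 208012 = 2716781083656192.

2716781083656192


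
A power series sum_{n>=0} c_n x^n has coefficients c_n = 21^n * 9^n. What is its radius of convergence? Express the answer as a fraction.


By the root test (Cauchy-Hadamard), the radius is R = 1 / limsup_n |c_n|^(1/n).
Here |c_n|^(1/n) = (21^n * 9^n)^(1/n) = 21 * 9 = 189 for all n.
So R = 1/189 = 1/189.

1/189


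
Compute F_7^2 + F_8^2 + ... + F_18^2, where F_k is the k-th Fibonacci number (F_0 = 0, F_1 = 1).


There is a standard identity sum_{k=0}^{N} F_k^2 = F_N * F_{N+1} (proved inductively from the telescoping relation F_k^2 = F_k F_{k+1} - F_{k-1} F_k). Then
sum_{k=7}^{18} F_k^2 = F_18 F_19 - F_6 F_7.
Computing: F_18 = 2584, F_19 = 4181, F_6 = 8, F_7 = 13.
Sum = 2584 * 4181 - 8 * 13 = 10803600.

10803600


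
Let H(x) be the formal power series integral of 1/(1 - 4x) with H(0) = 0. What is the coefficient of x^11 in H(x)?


1/(1 - 4x) = sum_{k>=0} 4^k x^k. Integrating termwise with H(0) = 0:
H(x) = sum_{k>=0} 4^k x^(k+1) / (k+1) = sum_{m>=1} 4^(m-1) x^m / m.
For m = 11: 4^10/11 = 1048576/11 = 1048576/11.

1048576/11


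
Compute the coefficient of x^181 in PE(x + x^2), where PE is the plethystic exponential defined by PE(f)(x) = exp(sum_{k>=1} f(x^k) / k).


With f(x) = x + x^2, the exponent is sum_{k>=1} (x^k + x^(2k)) / k = -ln(1 - x) - ln(1 - x^2). Exponentiating:
PE(x + x^2) = 1 / ((1 - x)(1 - x^2)).
This is the generating function for partitions of n into parts of size 1 or 2. The number of 2's can be any j in 0..90, and the rest are 1's, so
[x^181] = floor(181/2) + 1 = 91.

91


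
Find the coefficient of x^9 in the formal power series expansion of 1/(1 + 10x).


Write 1/(1 + c x) = 1/(1 - (-c) x) and apply the geometric-series identity
1/(1 - y) = sum_{k>=0} y^k to get 1/(1 + c x) = sum_{k>=0} (-c)^k x^k.
So the coefficient of x^k is (-c)^k = (-1)^k * c^k.
Here c = 10 and k = 9:
(-10)^9 = -1 * 1000000000 = -1000000000

-1000000000


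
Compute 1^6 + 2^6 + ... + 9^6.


This power sum has a closed form given by Faulhaber's formula
sum_{k=1}^{m} k^p = (1 / (p + 1)) * sum_{j=0}^{p} C(p + 1, j) B_j m^(p + 1 - j),
but for small m direct computation is fastest:
1 + 64 + 729 + 4096 + 15625 + 46656 + 117649 + 262144 + 531441 = 978405.

978405


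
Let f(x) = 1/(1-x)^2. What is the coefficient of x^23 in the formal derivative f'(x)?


Differentiate: d/dx [ 1/(1-x)^r ] = r / (1-x)^(r+1).
Here r = 2, so f'(x) = 2 / (1-x)^3.
The expansion of 1/(1-x)^(r+1) has coefficient of x^n equal to C(n+r, r).
So the coefficient of x^23 in f'(x) is
2 * C(25, 2) = 2 * 300 = 600

600


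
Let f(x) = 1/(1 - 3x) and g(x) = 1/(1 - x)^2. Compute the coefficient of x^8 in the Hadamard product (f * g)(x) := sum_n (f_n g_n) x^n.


f has coefficients f_k = 3^k. For g = 1/(1 - x)^2 the coefficient is g_k = C(k + 1, 1) = k + 1. The Hadamard coefficient is (f * g)_k = 3^k * (k + 1).
For k = 8: 3^8 * 9 = 6561 * 9 = 59049.

59049


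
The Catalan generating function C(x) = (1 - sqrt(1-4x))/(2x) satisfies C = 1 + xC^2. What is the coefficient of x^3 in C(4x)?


Substituting x -> 4x scales the n-th coefficient by 4^n, so [x^3] C(4x) = 4^3 * C_3.
C_3 = C(2*3, 3)/(4) = 20/4 = 5.
So 4^3 * 5 = 64 * 5 = 320.

320


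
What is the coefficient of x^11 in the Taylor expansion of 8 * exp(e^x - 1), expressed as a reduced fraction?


exp(e^x - 1) = sum_{k>=0} Bell_k x^k / k!, where Bell_k is the k-th Bell number.
So the coefficient of x^11 is 8 * Bell_11 / 11!.
Computing: Bell_11 = 678570 and 11! = 39916800, giving
8 * 678570/39916800 = 22619/166320.

22619/166320


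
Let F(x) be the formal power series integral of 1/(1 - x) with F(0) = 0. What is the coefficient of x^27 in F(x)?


1/(1 - x) = sum_{k>=0} x^k. Integrating termwise and using F(0) = 0 gives
F(x) = sum_{k>=0} x^(k+1) / (k+1) = sum_{m>=1} x^m / m = -ln(1 - x).
So the coefficient of x^27 is 1/27 = 1/27.

1/27


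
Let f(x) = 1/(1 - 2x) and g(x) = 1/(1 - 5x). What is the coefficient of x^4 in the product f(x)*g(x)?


The coefficient of x^n in f*g is the Cauchy product: sum_{k=0}^{n} a^k * b^(n-k).
With a=2, b=5, n=4:
sum_{k=0}^{4} 2^k * 5^(4-k)
= 1031

1031


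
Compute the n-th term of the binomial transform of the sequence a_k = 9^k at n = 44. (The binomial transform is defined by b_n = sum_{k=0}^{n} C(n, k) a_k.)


With a_k = 9^k, b_n = sum_{k=0}^{n} C(n, k) 9^k = (1 + 9)^n by the binomial theorem.
For n = 44: (1 + 9)^44 = 10^44 = 100000000000000000000000000000000000000000000.

100000000000000000000000000000000000000000000


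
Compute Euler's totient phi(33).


phi(n) counts integers in [1, n] coprime to n. Using the multiplicative formula phi(n) = n * prod_{p | n} (1 - 1/p):
33 = 3 * 11, so
phi(33) = 33 * (1 - 1/3) * (1 - 1/11) = 20.

20


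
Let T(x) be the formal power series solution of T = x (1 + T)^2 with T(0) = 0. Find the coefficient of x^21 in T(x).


Apply the Lagrange inversion formula: if T = x * phi(T) with phi(t) = (1 + t)^2, then [x^n] T = (1/n) [t^(n-1)] phi(t)^n = (1/n) [t^(n-1)] (1 + t)^(2n) = (1/n) C(2n, n-1).
Using the identity C(2n, n-1) = C(2n, n) * n / (n+1), the unscaled factor equals C(2n, n) / (n+1) = C_n, the n-th Catalan number.
For n = 21: C_21 = C(42, 21) / 22 = 538257874440/22 = 24466267020 = 24466267020.

24466267020


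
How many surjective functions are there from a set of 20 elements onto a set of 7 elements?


By inclusion-exclusion on which target elements are missed, the number of surjections from an n-set onto a k-set is
surj(n, k) = sum_{j=0}^{k} (-1)^j C(k, j) (k - j)^n.
Equivalently surj(n, k) = k! * S(n, k), where S(n, k) is the Stirling number of the second kind.
For n = 20, k = 7:
S(20, 7) = 11143554045652, so
surj = 7! * 11143554045652 = 5040 * 11143554045652 = 56163512390086080.

56163512390086080


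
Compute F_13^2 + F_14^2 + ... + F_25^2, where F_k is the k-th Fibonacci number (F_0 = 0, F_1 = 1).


There is a standard identity sum_{k=0}^{N} F_k^2 = F_N * F_{N+1} (proved inductively from the telescoping relation F_k^2 = F_k F_{k+1} - F_{k-1} F_k). Then
sum_{k=13}^{25} F_k^2 = F_25 F_26 - F_12 F_13.
Computing: F_25 = 75025, F_26 = 121393, F_12 = 144, F_13 = 233.
Sum = 75025 * 121393 - 144 * 233 = 9107476273.

9107476273


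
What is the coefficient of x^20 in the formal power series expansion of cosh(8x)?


The Maclaurin series is cosh(t) = sum_{m>=0} t^(2m) / (2m)!, so substituting t = 8x, only even powers of x are nonzero, with coefficient of x^(2m) equal to 8^(2m) / (2m)!.
For x^20 the coefficient is 8^20/20! = 1152921504606846976/2432902008176640000 = 4398046511104/9280784638125.

4398046511104/9280784638125


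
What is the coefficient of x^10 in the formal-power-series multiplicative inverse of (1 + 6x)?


The inverse is 1/(1 + 6x). Apply the geometric identity 1/(1 - y) = sum_{k>=0} y^k with y = -6x:
1/(1 + 6x) = sum_{k>=0} (-6)^k x^k.
So the coefficient of x^10 is (-6)^10 = 60466176.

60466176


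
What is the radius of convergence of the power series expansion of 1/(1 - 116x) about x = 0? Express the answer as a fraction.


Expanding 1/(1 - 116x) = sum_{k>=0} 116^k x^k, the series converges when |116x| < 1, i.e., |x| < 1/116.
So the radius of convergence is 1/116 = 1/116.

1/116


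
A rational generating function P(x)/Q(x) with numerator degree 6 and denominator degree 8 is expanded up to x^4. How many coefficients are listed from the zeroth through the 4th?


Expanding up to x^4 gives the coefficients for x^0, x^1, ..., x^4.
That is 4 + 1 = 5 coefficients in total.

5


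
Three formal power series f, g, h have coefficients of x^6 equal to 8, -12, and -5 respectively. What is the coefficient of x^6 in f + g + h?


Series addition is componentwise:
8 + -12 + -5
= -9

-9


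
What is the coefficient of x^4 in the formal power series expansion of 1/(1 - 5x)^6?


The general identity 1/(1 - c x)^r = sum_{k>=0} c^k C(k + r - 1, r - 1) x^k follows by substituting y = c x into 1/(1 - y)^r = sum_{k>=0} C(k + r - 1, r - 1) y^k.
For c = 5, r = 6, k = 4:
5^4 * C(9, 5) = 625 * 126 = 78750.

78750


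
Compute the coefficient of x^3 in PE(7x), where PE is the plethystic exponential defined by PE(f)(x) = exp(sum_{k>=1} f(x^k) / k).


With f(x) = 7x, the exponent is sum_{k>=1} 7 x^k / k = 7 * (-ln(1 - x)). Exponentiating:
PE(7x) = exp(-7 ln(1 - x)) = 1/(1 - x)^7.
By the negative binomial expansion, [x^n] 1/(1 - x)^7 = C(n + 6, 6).
For n = 3: C(9, 6) = 84.

84
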